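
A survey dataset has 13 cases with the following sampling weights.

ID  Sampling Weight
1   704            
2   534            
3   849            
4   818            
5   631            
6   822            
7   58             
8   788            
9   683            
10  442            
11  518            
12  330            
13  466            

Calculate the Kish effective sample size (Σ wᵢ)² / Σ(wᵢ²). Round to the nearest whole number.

11

Σ wᵢ = 7643
Σ wᵢ² = 5125083
n_eff = 7643² / 5125083 = 58415449 / 5125083 = 11.397952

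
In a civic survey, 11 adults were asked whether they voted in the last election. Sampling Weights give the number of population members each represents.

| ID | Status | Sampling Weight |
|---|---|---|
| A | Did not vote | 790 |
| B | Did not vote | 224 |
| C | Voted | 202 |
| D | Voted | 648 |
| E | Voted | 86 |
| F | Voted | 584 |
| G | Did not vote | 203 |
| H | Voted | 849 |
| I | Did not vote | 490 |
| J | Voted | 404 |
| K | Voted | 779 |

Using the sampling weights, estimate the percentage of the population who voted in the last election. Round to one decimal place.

Sum of weights for 'Voted' = 202 + 648 + 86 + 584 + 849 + 404 + 779 = 3552
Total weight = 790 + 224 + 202 + 648 + 86 + 584 + 203 + 849 + 490 + 404 + 779 = 5259
Weighted proportion = 3552 / 5259 = 0.67541358 → 67.541358%

67.5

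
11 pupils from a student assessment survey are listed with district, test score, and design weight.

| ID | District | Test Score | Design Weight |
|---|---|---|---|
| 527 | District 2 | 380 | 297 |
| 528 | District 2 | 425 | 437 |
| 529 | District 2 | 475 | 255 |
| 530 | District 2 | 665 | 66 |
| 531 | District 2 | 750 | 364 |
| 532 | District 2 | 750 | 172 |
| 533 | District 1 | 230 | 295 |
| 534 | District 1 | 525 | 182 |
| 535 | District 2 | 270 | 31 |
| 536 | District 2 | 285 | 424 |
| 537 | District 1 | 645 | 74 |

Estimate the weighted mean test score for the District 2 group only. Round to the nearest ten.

490

District 2 rows: 527, 528, 529, 530, 531, 532, 535, 536
Weighted sum = 380×297 + 425×437 + 475×255 + 665×66 + 750×364 + 750×172 + 270×31 + 285×424
  = 112860 + 185725 + 121125 + 43890 + 273000 + 129000 + 8370 + 120840 = 994810
Sum of weights = 297 + 437 + 255 + 66 + 364 + 172 + 31 + 424 = 2046
Weighted mean = 994810 / 2046 = 486.2219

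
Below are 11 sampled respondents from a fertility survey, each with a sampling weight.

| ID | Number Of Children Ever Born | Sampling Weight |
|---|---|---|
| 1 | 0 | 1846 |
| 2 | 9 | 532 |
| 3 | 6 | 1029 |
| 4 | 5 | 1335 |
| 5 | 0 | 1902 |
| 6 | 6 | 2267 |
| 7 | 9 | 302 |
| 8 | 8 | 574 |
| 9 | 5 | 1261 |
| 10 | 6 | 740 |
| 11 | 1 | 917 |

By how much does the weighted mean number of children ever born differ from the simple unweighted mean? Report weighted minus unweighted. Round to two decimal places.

-1.05

Unweighted sum = 0 + 9 + 6 + 5 + 0 + 6 + 9 + 8 + 5 + 6 + 1 = 55
Unweighted mean = 55 / 11 = 5
Weighted sum = 0×1846 + 9×532 + 6×1029 + 5×1335 + 0×1902 + 6×2267 + 9×302 + 8×574 + 5×1261 + 6×740 + 1×917
  = 0 + 4788 + 6174 + 6675 + 0 + 13602 + 2718 + 4592 + 6305 + 4440 + 917 = 50211
Sum of weights = 12705
Weighted mean = 50211 / 12705 = 3.9520661
Difference (weighted minus unweighted) = -1.0479339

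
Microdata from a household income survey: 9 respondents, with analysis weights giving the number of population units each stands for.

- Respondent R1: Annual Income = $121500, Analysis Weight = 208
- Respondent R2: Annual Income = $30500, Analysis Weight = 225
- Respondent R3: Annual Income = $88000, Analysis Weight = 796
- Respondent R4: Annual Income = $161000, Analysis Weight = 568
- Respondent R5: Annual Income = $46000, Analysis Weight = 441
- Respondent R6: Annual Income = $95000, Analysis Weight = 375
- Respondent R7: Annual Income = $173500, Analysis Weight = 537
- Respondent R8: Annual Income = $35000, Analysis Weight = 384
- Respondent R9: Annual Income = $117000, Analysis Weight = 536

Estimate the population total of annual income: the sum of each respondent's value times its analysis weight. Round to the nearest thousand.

Weighted total = 121500×208 + 30500×225 + 88000×796 + 161000×568 + 46000×441 + 95000×375 + 173500×537 + 35000×384 + 117000×536
  = 25272000 + 6862500 + 70048000 + 91448000 + 20286000 + 35625000 + 93169500 + 13440000 + 62712000 = 418863000

418863000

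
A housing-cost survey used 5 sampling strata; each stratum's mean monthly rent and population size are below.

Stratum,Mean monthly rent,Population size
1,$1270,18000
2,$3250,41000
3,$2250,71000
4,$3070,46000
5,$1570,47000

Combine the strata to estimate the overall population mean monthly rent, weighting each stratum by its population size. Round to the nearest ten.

2380

Σ Nₕ·x̄ₕ = 1270×18000 + 3250×41000 + 2250×71000 + 3070×46000 + 1570×47000
  = 22860000 + 133250000 + 159750000 + 141220000 + 73790000 = 530870000
Σ Nₕ = 18000 + 41000 + 71000 + 46000 + 47000 = 223000
Overall mean = 530870000 / 223000 = 2380.583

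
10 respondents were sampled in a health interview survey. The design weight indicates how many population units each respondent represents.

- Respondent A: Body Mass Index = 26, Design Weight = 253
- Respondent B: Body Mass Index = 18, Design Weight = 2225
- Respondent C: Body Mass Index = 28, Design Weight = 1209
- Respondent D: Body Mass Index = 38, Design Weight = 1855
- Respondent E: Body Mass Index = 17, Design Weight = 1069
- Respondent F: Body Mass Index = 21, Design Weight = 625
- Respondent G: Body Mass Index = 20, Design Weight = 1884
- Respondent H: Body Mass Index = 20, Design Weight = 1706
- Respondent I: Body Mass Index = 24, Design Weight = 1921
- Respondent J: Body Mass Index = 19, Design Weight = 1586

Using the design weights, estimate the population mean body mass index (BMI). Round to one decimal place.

23.0

Weighted sum = 26×253 + 18×2225 + 28×1209 + 38×1855 + 17×1069 + 21×625 + 20×1884 + 20×1706 + 24×1921 + 19×1586
  = 6578 + 40050 + 33852 + 70490 + 18173 + 13125 + 37680 + 34120 + 46104 + 30134 = 330306
Sum of weights = 253 + 2225 + 1209 + 1855 + 1069 + 625 + 1884 + 1706 + 1921 + 1586 = 14333
Weighted mean = 330306 / 14333 = 23.045141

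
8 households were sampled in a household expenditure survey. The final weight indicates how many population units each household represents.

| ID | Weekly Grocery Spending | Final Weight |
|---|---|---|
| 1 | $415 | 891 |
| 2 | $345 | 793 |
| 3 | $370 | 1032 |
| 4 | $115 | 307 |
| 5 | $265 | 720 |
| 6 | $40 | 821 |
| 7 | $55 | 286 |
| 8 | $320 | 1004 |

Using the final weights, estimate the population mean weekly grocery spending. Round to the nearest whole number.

277

Weighted sum = 415×891 + 345×793 + 370×1032 + 115×307 + 265×720 + 40×821 + 55×286 + 320×1004
  = 1621145
Sum of weights = 891 + 793 + 1032 + 307 + 720 + 821 + 286 + 1004 = 5854
Weighted mean = 1621145 / 5854 = 276.92945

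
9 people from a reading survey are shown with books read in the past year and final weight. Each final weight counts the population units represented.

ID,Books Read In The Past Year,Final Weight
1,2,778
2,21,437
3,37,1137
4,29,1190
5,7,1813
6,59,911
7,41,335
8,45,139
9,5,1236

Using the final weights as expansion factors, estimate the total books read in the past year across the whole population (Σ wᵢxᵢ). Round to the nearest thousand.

180000

Weighted total = 2×778 + 21×437 + 37×1137 + 29×1190 + 7×1813 + 59×911 + 41×335 + 45×139 + 5×1236
  = 1556 + 9177 + 42069 + 34510 + 12691 + 53749 + 13735 + 6255 + 6180 = 179922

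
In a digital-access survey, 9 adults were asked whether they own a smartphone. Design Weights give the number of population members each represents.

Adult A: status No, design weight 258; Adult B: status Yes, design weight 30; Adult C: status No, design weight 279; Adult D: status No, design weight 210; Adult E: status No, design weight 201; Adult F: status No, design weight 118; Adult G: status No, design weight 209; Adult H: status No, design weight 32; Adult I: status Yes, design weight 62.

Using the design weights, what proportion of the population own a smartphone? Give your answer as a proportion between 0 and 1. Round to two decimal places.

0.07

Sum of weights for 'Yes' = 30 + 62 = 92
Total weight = 258 + 30 + 279 + 210 + 201 + 118 + 209 + 32 + 62 = 1399
Weighted proportion = 92 / 1399 = 0.065761258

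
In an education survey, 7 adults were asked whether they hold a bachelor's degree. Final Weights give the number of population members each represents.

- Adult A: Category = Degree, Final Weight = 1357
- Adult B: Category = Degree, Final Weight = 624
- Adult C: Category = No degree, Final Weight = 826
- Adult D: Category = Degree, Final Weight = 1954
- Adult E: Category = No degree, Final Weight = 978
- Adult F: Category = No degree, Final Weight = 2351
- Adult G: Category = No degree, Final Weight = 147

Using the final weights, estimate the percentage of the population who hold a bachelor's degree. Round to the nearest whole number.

48

Sum of weights for 'Degree' = 1357 + 624 + 1954 = 3935
Total weight = 1357 + 624 + 826 + 1954 + 978 + 2351 + 147 = 8237
Weighted proportion = 3935 / 8237 = 0.47772247 → 47.772247%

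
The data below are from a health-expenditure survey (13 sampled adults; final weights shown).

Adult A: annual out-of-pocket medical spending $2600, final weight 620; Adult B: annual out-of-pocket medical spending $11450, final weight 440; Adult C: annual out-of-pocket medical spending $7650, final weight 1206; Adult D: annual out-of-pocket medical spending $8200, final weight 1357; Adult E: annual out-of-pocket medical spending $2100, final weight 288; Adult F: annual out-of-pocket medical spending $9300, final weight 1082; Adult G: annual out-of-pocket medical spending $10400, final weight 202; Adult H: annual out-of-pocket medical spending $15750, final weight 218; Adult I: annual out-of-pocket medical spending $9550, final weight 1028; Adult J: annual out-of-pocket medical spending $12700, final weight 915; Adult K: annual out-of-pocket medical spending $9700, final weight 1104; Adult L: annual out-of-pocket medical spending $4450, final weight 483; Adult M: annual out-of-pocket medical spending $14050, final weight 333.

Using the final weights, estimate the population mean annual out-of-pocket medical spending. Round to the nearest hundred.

Weighted sum = 82179700
Sum of weights = 9276
Weighted mean = 82179700 / 9276 = 8859.3898

8900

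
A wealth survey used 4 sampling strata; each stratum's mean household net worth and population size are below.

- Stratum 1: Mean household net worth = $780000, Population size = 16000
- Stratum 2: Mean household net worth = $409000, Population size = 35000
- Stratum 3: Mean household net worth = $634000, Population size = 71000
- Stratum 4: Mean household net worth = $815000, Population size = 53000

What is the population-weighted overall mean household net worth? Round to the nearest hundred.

657200

Σ Nₕ·x̄ₕ = 780000×16000 + 409000×35000 + 634000×71000 + 815000×53000
  = 12480000000 + 14315000000 + 45014000000 + 43195000000 = 115004000000
Σ Nₕ = 16000 + 35000 + 71000 + 53000 = 175000
Overall mean = 115004000000 / 175000 = 657165.71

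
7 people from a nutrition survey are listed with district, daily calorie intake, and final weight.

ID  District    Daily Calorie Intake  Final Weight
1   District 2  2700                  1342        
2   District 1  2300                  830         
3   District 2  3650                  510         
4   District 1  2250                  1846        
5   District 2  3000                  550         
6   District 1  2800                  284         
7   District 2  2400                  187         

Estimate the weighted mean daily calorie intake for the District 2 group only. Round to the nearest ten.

District 2 rows: 1, 3, 5, 7
Weighted sum = 2700×1342 + 3650×510 + 3000×550 + 2400×187
  = 3623400 + 1861500 + 1650000 + 448800 = 7583700
Sum of weights = 2589
Weighted mean = 7583700 / 2589 = 2929.2005

2930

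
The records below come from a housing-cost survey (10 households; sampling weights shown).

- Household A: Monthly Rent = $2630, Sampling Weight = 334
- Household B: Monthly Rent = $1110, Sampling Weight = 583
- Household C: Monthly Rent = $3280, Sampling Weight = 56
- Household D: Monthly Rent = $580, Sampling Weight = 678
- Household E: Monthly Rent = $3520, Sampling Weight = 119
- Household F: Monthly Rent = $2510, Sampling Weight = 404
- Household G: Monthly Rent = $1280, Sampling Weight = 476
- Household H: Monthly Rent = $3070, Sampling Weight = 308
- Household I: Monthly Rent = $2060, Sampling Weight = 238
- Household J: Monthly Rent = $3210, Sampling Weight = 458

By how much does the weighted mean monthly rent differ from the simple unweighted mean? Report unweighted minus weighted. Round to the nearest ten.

400

Unweighted sum = 2630 + 1110 + 3280 + 580 + 3520 + 2510 + 1280 + 3070 + 2060 + 3210 = 23250
Unweighted mean = 23250 / 10 = 2325
Weighted sum = 2630×334 + 1110×583 + 3280×56 + 580×678 + 3520×119 + 2510×404 + 1280×476 + 3070×308 + 2060×238 + 3210×458
  = 7050690
Sum of weights = 3654
Weighted mean = 7050690 / 3654 = 1929.5813
Difference (unweighted minus weighted) = 395.41872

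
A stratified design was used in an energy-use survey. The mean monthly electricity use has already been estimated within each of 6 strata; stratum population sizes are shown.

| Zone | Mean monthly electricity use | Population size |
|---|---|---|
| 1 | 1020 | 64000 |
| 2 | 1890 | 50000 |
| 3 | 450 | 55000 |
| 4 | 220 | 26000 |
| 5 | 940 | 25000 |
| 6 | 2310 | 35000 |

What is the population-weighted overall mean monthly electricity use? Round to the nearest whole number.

1155

Σ Nₕ·x̄ₕ = 1020×64000 + 1890×50000 + 450×55000 + 220×26000 + 940×25000 + 2310×35000
  = 65280000 + 94500000 + 24750000 + 5720000 + 23500000 + 80850000 = 294600000
Σ Nₕ = 255000
Overall mean = 294600000 / 255000 = 1155.2941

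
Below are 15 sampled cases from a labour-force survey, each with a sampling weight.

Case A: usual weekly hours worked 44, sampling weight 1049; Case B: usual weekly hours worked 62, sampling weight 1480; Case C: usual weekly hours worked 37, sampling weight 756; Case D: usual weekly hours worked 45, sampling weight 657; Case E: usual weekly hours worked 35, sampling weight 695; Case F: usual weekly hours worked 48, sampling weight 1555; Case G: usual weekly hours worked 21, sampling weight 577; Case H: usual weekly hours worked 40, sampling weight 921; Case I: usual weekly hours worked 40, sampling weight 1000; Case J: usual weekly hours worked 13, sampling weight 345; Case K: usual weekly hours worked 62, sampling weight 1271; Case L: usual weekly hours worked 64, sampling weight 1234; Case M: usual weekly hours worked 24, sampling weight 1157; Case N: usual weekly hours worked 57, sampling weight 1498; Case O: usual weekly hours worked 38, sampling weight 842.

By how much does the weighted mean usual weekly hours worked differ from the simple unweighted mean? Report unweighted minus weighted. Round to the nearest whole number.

Unweighted sum = 630
Unweighted mean = 630 / 15 = 42
Weighted sum = 690788
Sum of weights = 15037
Weighted mean = 690788 / 15037 = 45.939217
Difference (unweighted minus weighted) = -3.9392166

-4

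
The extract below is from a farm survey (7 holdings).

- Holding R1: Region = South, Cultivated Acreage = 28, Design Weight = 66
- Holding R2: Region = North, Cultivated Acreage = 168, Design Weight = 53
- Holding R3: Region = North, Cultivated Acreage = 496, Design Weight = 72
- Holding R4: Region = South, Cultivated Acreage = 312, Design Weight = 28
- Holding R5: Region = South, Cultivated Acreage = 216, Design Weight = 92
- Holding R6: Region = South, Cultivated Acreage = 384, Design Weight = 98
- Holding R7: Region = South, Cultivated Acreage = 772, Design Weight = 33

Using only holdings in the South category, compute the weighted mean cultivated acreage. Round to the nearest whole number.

295

South rows: R1, R4, R5, R6, R7
Weighted sum = 93564
Sum of weights = 66 + 28 + 92 + 98 + 33 = 317
Weighted mean = 93564 / 317 = 295.15457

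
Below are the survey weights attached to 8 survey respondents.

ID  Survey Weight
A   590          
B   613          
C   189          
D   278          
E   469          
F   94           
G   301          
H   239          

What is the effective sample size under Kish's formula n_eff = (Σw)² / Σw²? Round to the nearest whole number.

Σ wᵢ = 590 + 613 + 189 + 278 + 469 + 94 + 301 + 239 = 2773
Σ wᵢ² = 348100 + 375769 + 35721 + 77284 + 219961 + 8836 + 90601 + 57121 = 1213393
n_eff = 2773² / 1213393 = 7689529 / 1213393 = 6.3372123

6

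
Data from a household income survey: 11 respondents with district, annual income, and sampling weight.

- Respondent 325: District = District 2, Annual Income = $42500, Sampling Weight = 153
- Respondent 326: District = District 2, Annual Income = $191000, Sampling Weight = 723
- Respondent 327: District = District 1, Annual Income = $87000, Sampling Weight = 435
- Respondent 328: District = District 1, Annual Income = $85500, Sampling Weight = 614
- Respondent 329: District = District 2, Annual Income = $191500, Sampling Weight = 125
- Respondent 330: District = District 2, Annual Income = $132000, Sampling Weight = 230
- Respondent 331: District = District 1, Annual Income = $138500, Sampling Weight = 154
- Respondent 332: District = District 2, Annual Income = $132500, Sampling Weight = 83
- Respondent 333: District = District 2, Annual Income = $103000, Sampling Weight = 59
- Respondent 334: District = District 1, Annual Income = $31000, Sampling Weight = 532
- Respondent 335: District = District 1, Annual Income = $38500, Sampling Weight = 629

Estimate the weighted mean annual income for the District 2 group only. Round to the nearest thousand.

157000

District 2 rows: 325, 326, 329, 330, 332, 333
Weighted sum = 42500×153 + 191000×723 + 191500×125 + 132000×230 + 132500×83 + 103000×59
  = 6502500 + 138093000 + 23937500 + 30360000 + 10997500 + 6077000 = 215967500
Sum of weights = 153 + 723 + 125 + 230 + 83 + 59 = 1373
Weighted mean = 215967500 / 1373 = 157296.07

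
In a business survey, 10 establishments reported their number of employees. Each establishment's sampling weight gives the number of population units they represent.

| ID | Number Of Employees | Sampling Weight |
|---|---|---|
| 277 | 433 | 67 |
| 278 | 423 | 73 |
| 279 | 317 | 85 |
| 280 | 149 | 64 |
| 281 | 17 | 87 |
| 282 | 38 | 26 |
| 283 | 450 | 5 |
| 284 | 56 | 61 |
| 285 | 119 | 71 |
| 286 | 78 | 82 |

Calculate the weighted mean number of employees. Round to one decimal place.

Weighted sum = 433×67 + 423×73 + 317×85 + 149×64 + 17×87 + 38×26 + 450×5 + 56×61 + 119×71 + 78×82
  = 29011 + 30879 + 26945 + 9536 + 1479 + 988 + 2250 + 3416 + 8449 + 6396 = 119349
Sum of weights = 67 + 73 + 85 + 64 + 87 + 26 + 5 + 61 + 71 + 82 = 621
Weighted mean = 119349 / 621 = 192.18841

192.2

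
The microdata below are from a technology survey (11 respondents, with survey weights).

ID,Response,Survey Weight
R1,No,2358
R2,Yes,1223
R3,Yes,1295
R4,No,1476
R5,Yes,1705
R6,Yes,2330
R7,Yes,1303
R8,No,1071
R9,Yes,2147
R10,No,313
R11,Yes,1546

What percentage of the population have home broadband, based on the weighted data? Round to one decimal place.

Sum of weights for 'Yes' = 1223 + 1295 + 1705 + 2330 + 1303 + 2147 + 1546 = 11549
Total weight = 2358 + 1223 + 1295 + 1476 + 1705 + 2330 + 1303 + 1071 + 2147 + 313 + 1546 = 16767
Weighted proportion = 11549 / 16767 = 0.68879346 → 68.879346%

68.9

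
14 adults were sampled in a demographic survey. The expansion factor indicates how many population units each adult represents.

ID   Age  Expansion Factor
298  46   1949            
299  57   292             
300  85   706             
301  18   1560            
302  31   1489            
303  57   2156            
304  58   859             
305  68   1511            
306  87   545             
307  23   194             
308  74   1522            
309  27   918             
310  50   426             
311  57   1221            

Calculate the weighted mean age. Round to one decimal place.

51.9

Weighted sum = 796197
Sum of weights = 15348
Weighted mean = 796197 / 15348 = 51.876271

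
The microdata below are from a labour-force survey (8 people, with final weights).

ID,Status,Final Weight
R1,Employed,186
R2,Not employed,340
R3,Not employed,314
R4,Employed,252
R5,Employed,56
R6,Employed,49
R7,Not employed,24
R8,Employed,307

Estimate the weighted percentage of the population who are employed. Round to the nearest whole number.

56

Sum of weights for 'Employed' = 186 + 252 + 56 + 49 + 307 = 850
Total weight = 186 + 340 + 314 + 252 + 56 + 49 + 24 + 307 = 1528
Weighted proportion = 850 / 1528 = 0.55628272 → 55.628272%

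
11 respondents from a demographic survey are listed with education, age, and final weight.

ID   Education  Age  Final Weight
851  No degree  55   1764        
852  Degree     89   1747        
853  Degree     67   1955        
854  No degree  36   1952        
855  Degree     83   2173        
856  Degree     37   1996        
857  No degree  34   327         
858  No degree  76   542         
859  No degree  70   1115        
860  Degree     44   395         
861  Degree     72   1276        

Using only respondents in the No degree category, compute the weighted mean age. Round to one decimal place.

No degree rows: 851, 854, 857, 858, 859
Weighted sum = 55×1764 + 36×1952 + 34×327 + 76×542 + 70×1115
  = 97020 + 70272 + 11118 + 41192 + 78050 = 297652
Sum of weights = 5700
Weighted mean = 297652 / 5700 = 52.219649

52.2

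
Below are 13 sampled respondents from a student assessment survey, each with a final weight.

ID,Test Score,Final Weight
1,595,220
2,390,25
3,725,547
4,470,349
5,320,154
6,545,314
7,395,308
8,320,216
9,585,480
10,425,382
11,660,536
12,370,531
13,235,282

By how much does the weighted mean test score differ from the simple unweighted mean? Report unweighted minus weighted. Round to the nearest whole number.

-36

Unweighted sum = 6035
Unweighted mean = 6035 / 13 = 464.23077
Weighted sum = 2172095
Sum of weights = 4344
Weighted mean = 2172095 / 4344 = 500.02187
Difference (unweighted minus weighted) = -35.7911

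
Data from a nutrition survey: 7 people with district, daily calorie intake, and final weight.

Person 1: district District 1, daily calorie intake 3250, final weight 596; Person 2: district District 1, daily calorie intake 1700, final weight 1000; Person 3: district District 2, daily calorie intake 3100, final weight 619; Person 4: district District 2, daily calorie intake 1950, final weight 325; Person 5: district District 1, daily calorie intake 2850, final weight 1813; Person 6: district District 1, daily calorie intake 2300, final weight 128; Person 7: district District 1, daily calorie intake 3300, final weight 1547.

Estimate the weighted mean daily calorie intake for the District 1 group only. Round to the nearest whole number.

District 1 rows: 1, 2, 5, 6, 7
Weighted sum = 3250×596 + 1700×1000 + 2850×1813 + 2300×128 + 3300×1547
  = 1937000 + 1700000 + 5167050 + 294400 + 5105100 = 14203550
Sum of weights = 596 + 1000 + 1813 + 128 + 1547 = 5084
Weighted mean = 14203550 / 5084 = 2793.7746

2794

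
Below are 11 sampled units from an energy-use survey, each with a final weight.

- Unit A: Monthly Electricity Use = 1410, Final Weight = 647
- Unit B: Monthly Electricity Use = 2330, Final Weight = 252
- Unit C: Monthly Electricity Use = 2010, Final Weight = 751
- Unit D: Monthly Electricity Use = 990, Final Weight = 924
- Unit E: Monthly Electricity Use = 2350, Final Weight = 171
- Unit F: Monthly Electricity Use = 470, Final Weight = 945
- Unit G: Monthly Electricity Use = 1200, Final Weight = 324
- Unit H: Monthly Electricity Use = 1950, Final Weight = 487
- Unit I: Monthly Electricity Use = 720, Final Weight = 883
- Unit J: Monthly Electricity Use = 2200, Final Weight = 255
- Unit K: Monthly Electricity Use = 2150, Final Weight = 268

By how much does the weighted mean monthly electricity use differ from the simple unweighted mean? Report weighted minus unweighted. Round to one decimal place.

Unweighted sum = 1410 + 2330 + 2010 + 990 + 2350 + 470 + 1200 + 1950 + 720 + 2200 + 2150 = 17780
Unweighted mean = 17780 / 11 = 1616.3636
Weighted sum = 1410×647 + 2330×252 + 2010×751 + 990×924 + 2350×171 + 470×945 + 1200×324 + 1950×487 + 720×883 + 2200×255 + 2150×268
  = 912270 + 587160 + 1509510 + 914760 + 401850 + 444150 + 388800 + 949650 + 635760 + 561000 + 576200 = 7881110
Sum of weights = 647 + 252 + 751 + 924 + 171 + 945 + 324 + 487 + 883 + 255 + 268 = 5907
Weighted mean = 7881110 / 5907 = 1334.1984
Difference (weighted minus unweighted) = -282.16523

-282.2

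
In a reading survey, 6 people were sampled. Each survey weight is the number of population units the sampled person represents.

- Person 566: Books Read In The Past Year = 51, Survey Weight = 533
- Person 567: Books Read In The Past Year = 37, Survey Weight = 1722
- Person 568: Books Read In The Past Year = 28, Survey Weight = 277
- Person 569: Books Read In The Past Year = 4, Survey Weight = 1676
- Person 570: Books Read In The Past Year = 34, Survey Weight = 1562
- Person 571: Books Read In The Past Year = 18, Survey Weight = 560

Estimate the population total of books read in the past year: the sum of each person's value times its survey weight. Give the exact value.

168545

Weighted total = 51×533 + 37×1722 + 28×277 + 4×1676 + 34×1562 + 18×560
  = 27183 + 63714 + 7756 + 6704 + 53108 + 10080 = 168545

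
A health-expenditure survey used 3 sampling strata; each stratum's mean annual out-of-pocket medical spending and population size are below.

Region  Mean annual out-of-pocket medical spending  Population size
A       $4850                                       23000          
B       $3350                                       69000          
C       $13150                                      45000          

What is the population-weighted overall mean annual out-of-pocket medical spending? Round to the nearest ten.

6820

Σ Nₕ·x̄ₕ = 4850×23000 + 3350×69000 + 13150×45000
  = 934450000
Σ Nₕ = 23000 + 69000 + 45000 = 137000
Overall mean = 934450000 / 137000 = 6820.8029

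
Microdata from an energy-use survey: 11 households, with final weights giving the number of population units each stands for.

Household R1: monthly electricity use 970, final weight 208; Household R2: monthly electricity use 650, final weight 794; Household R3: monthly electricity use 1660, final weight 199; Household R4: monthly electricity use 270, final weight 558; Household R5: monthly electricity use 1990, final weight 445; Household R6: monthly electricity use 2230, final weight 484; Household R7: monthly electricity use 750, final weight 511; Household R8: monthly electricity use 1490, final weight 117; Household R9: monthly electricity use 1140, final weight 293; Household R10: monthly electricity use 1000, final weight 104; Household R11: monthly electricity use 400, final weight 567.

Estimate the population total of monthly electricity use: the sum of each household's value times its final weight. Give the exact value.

4386130

Weighted total = 970×208 + 650×794 + 1660×199 + 270×558 + 1990×445 + 2230×484 + 750×511 + 1490×117 + 1140×293 + 1000×104 + 400×567
  = 201760 + 516100 + 330340 + 150660 + 885550 + 1079320 + 383250 + 174330 + 334020 + 104000 + 226800 = 4386130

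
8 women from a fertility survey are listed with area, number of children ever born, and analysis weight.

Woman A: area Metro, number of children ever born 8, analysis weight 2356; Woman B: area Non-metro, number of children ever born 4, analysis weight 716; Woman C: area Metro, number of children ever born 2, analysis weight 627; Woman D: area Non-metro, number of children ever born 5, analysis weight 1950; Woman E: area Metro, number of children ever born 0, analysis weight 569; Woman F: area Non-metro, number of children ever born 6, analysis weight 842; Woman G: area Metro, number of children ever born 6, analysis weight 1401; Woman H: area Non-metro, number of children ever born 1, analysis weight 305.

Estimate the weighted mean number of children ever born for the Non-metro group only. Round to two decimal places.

4.71

Non-metro rows: B, D, F, H
Weighted sum = 4×716 + 5×1950 + 6×842 + 1×305
  = 17971
Sum of weights = 716 + 1950 + 842 + 305 = 3813
Weighted mean = 17971 / 3813 = 4.7130868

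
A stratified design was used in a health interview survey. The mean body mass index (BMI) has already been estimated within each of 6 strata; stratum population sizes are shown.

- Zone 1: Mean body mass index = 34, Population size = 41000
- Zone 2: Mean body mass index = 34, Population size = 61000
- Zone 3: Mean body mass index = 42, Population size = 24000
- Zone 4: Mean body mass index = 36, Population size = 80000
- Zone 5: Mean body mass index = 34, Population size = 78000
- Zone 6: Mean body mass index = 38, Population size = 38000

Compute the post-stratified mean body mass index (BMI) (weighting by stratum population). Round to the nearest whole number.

36

Σ Nₕ·x̄ₕ = 34×41000 + 34×61000 + 42×24000 + 36×80000 + 34×78000 + 38×38000
  = 1394000 + 2074000 + 1008000 + 2880000 + 2652000 + 1444000 = 11452000
Σ Nₕ = 41000 + 61000 + 24000 + 80000 + 78000 + 38000 = 322000
Overall mean = 11452000 / 322000 = 35.565217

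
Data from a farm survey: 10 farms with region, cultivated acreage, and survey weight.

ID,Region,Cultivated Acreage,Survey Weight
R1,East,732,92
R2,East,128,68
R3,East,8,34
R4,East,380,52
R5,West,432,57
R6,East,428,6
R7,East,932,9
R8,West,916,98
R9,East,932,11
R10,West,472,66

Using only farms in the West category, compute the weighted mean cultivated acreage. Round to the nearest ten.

660

West rows: R5, R8, R10
Weighted sum = 432×57 + 916×98 + 472×66
  = 145544
Sum of weights = 57 + 98 + 66 = 221
Weighted mean = 145544 / 221 = 658.57014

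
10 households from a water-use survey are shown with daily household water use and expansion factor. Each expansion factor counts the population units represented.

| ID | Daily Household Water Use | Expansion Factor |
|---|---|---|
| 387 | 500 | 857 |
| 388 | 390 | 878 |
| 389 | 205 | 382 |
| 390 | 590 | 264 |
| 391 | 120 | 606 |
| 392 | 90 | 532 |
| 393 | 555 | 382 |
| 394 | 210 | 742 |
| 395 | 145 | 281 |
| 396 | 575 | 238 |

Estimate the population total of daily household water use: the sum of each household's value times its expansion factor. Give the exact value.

Weighted total = 500×857 + 390×878 + 205×382 + 590×264 + 120×606 + 90×532 + 555×382 + 210×742 + 145×281 + 575×238
  = 428500 + 342420 + 78310 + 155760 + 72720 + 47880 + 212010 + 155820 + 40745 + 136850 = 1671015

1671015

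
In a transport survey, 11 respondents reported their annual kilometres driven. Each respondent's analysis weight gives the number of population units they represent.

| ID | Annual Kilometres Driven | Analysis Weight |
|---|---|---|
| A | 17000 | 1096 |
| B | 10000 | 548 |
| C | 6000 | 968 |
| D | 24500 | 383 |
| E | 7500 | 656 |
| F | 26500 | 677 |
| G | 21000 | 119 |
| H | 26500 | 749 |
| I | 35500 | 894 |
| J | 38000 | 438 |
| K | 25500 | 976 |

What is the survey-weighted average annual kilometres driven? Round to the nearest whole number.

21026

Weighted sum = 17000×1096 + 10000×548 + 6000×968 + 24500×383 + 7500×656 + 26500×677 + 21000×119 + 26500×749 + 35500×894 + 38000×438 + 25500×976
  = 18632000 + 5480000 + 5808000 + 9383500 + 4920000 + 17940500 + 2499000 + 19848500 + 31737000 + 16644000 + 24888000 = 157780500
Sum of weights = 1096 + 548 + 968 + 383 + 656 + 677 + 119 + 749 + 894 + 438 + 976 = 7504
Weighted mean = 157780500 / 7504 = 21026.186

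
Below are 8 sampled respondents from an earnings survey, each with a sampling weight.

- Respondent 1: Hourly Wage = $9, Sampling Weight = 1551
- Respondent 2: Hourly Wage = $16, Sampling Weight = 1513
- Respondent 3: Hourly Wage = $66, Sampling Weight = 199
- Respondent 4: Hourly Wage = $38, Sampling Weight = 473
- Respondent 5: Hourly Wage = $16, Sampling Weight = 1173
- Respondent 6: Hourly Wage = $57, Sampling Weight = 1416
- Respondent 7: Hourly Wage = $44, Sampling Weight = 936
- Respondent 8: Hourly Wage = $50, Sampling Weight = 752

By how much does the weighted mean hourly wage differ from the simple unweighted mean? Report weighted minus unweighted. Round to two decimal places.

Unweighted sum = 296
Unweighted mean = 296 / 8 = 37
Weighted sum = 9×1551 + 16×1513 + 66×199 + 38×473 + 16×1173 + 57×1416 + 44×936 + 50×752
  = 247539
Sum of weights = 1551 + 1513 + 199 + 473 + 1173 + 1416 + 936 + 752 = 8013
Weighted mean = 247539 / 8013 = 30.892175
Difference (weighted minus unweighted) = -6.1078248

-6.11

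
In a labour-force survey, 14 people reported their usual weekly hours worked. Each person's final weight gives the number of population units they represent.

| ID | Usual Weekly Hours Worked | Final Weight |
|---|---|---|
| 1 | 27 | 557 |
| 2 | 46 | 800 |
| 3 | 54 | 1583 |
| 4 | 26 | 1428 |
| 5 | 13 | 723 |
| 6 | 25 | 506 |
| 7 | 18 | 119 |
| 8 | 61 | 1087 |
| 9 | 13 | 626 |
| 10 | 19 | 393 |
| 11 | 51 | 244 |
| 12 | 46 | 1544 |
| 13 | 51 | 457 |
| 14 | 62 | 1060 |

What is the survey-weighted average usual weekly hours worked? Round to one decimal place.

Weighted sum = 453047
Sum of weights = 11127
Weighted mean = 453047 / 11127 = 40.716006

40.7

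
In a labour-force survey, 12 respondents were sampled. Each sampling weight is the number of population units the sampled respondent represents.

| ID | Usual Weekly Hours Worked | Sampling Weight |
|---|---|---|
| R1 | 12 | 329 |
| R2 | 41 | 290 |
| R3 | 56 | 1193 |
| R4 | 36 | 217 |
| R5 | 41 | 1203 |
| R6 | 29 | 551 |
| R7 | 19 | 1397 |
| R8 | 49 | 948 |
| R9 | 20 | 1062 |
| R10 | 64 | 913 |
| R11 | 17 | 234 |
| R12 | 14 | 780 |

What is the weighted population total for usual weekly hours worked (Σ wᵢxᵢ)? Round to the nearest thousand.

323000

Weighted total = 12×329 + 41×290 + 56×1193 + 36×217 + 41×1203 + 29×551 + 19×1397 + 49×948 + 20×1062 + 64×913 + 17×234 + 14×780
  = 323325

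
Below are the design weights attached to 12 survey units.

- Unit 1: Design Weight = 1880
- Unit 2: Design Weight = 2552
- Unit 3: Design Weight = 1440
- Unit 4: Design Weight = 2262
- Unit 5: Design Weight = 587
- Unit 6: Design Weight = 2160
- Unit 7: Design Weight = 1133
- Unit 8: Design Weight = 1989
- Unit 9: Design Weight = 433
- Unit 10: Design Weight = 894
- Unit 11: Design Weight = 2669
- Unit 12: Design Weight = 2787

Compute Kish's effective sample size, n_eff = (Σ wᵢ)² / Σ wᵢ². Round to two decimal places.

Σ wᵢ = 1880 + 2552 + 1440 + 2262 + 587 + 2160 + 1133 + 1989 + 433 + 894 + 2669 + 2787 = 20786
Σ wᵢ² = 43364982
n_eff = 20786² / 43364982 = 432057796 / 43364982 = 9.9632878

9.96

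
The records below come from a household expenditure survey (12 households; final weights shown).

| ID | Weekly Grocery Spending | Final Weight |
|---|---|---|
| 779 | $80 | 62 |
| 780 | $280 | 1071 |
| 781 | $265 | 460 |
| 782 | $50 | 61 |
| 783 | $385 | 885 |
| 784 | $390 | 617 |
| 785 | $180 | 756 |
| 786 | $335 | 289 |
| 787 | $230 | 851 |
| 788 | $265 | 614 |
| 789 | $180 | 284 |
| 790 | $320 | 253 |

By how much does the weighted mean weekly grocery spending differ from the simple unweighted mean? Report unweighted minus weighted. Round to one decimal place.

-33.0

Unweighted sum = 2960
Unweighted mean = 2960 / 12 = 246.66667
Weighted sum = 80×62 + 280×1071 + 265×460 + 50×61 + 385×885 + 390×617 + 180×756 + 335×289 + 230×851 + 265×614 + 180×284 + 320×253
  = 1734560
Sum of weights = 62 + 1071 + 460 + 61 + 885 + 617 + 756 + 289 + 851 + 614 + 284 + 253 = 6203
Weighted mean = 1734560 / 6203 = 279.63244
Difference (unweighted minus weighted) = -32.965769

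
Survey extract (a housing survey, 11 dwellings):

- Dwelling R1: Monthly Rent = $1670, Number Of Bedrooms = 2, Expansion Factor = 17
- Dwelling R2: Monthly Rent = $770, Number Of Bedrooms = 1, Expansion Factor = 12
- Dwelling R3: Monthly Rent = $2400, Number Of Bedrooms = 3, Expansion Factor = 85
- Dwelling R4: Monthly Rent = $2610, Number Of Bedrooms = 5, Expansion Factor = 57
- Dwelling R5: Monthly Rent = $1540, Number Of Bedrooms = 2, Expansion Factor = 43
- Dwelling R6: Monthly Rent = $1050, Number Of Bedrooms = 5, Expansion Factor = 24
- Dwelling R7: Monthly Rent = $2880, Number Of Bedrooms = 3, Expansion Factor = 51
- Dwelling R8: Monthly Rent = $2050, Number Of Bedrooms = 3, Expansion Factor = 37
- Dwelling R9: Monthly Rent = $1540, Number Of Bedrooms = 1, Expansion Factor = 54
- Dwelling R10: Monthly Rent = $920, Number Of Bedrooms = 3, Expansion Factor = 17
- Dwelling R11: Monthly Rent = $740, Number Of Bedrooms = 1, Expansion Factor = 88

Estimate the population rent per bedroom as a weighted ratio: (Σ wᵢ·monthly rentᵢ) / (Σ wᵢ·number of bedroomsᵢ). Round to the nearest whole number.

Σ wᵢ·y = 1670×17 + 770×12 + 2400×85 + 2610×57 + 1540×43 + 1050×24 + 2880×51 + 2050×37 + 1540×54 + 920×17 + 740×88
  = 28390 + 9240 + 204000 + 148770 + 66220 + 25200 + 146880 + 75850 + 83160 + 15640 + 65120 = 868470
Σ wᵢ·x = 2×17 + 1×12 + 3×85 + 5×57 + 2×43 + 5×24 + 3×51 + 3×37 + 1×54 + 3×17 + 1×88
  = 34 + 12 + 255 + 285 + 86 + 120 + 153 + 111 + 54 + 51 + 88 = 1249
Ratio = 868470 / 1249 = 695.33227

695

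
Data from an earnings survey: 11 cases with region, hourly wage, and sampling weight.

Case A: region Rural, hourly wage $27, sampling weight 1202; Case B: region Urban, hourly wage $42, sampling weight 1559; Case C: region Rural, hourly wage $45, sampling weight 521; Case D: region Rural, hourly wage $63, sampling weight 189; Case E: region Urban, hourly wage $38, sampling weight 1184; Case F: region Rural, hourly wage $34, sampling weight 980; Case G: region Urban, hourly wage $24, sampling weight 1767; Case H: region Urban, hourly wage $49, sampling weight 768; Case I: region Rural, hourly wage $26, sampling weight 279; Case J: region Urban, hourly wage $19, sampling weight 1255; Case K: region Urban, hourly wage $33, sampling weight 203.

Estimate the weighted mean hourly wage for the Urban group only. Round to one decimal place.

Urban rows: B, E, G, H, J, K
Weighted sum = 42×1559 + 38×1184 + 24×1767 + 49×768 + 19×1255 + 33×203
  = 65478 + 44992 + 42408 + 37632 + 23845 + 6699 = 221054
Sum of weights = 6736
Weighted mean = 221054 / 6736 = 32.816805

32.8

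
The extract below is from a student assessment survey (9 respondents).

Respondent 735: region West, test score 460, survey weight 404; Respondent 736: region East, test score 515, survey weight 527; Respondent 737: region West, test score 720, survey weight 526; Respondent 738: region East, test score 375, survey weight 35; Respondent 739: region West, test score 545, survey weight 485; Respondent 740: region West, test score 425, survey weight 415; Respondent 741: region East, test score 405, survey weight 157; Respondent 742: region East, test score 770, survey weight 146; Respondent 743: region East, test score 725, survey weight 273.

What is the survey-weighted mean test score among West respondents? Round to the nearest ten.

550

West rows: 735, 737, 739, 740
Weighted sum = 1005260
Sum of weights = 1830
Weighted mean = 1005260 / 1830 = 549.3224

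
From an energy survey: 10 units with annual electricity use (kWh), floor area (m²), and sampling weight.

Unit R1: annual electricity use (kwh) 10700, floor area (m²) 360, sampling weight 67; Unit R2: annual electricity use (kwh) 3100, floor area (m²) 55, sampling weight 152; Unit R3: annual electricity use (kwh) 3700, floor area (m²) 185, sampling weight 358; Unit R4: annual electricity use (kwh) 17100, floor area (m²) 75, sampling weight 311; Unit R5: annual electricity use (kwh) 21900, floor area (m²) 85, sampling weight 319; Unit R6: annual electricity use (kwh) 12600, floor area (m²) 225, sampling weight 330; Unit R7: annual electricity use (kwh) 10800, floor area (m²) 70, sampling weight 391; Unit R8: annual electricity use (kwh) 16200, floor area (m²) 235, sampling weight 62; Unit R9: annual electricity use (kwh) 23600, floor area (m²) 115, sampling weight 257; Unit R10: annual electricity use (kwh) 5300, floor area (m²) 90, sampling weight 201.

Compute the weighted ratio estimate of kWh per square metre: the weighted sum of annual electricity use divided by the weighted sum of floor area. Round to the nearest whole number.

100

Σ wᵢ·y = 10700×67 + 3100×152 + 3700×358 + 17100×311 + 21900×319 + 12600×330 + 10800×391 + 16200×62 + 23600×257 + 5300×201
  = 716900 + 471200 + 1324600 + 5318100 + 6986100 + 4158000 + 4222800 + 1004400 + 6065200 + 1065300 = 31332600
Σ wᵢ·x = 360×67 + 55×152 + 185×358 + 75×311 + 85×319 + 225×330 + 70×391 + 235×62 + 115×257 + 90×201
  = 24120 + 8360 + 66230 + 23325 + 27115 + 74250 + 27370 + 14570 + 29555 + 18090 = 312985
Ratio = 31332600 / 312985 = 100.10895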